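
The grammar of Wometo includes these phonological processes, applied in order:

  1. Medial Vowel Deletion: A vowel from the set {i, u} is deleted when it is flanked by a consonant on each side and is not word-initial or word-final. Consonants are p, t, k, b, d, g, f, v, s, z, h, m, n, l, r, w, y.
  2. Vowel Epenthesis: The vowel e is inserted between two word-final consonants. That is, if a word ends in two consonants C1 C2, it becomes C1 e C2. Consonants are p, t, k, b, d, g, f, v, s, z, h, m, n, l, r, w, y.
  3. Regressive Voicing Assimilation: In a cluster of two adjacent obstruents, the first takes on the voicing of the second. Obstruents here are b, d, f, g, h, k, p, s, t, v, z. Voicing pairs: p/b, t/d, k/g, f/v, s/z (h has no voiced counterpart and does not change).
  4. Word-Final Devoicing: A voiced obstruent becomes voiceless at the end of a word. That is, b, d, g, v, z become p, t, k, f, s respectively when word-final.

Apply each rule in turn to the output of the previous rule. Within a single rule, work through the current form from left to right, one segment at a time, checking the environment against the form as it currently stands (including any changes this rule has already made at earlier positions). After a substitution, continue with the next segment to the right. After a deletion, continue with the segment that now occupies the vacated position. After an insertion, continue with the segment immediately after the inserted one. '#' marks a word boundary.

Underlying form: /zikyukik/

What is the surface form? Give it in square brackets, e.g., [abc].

1 Medial Vowel Deletion: [zikyukik] → [zkykk]
2 Vowel Epenthesis: [zkykk] → [zkykek]
3 Regressive Voicing Assimilation: [zkykek] → [skykek]
4 Word-Final Devoicing: no change — [skykek]

[skykek]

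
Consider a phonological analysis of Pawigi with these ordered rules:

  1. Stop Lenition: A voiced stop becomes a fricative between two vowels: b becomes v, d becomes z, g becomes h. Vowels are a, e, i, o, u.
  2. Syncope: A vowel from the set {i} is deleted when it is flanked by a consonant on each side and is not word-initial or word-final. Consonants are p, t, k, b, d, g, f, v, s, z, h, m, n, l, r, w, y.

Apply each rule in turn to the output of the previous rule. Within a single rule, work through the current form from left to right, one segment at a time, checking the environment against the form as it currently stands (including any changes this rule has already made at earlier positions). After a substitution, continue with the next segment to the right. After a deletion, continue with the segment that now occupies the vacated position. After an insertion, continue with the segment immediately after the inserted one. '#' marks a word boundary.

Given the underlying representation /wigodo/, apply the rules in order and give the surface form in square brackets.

1 Stop Lenition: [wigodo] → [wihozo]
2 Syncope: [wihozo] → [whozo]

[whozo]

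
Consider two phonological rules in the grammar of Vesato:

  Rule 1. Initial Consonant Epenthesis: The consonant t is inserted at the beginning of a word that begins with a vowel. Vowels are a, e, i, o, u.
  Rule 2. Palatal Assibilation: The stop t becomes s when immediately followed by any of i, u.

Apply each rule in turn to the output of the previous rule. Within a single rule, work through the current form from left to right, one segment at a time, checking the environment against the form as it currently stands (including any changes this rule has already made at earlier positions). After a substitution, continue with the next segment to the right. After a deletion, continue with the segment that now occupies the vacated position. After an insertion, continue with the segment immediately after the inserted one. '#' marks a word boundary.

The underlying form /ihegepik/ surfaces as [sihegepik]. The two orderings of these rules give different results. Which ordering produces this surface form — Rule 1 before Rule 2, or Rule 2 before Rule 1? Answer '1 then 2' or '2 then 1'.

Order 1 then 2:
  1 Initial Consonant Epenthesis: [ihegepik] → [tihegepik]
  2 Palatal Assibilation: [tihegepik] → [sihegepik]
  result: [sihegepik]
Order 2 then 1:
  2 Palatal Assibilation: no change — [ihegepik]
  1 Initial Consonant Epenthesis: [ihegepik] → [tihegepik]
  result: [tihegepik]

1 then 2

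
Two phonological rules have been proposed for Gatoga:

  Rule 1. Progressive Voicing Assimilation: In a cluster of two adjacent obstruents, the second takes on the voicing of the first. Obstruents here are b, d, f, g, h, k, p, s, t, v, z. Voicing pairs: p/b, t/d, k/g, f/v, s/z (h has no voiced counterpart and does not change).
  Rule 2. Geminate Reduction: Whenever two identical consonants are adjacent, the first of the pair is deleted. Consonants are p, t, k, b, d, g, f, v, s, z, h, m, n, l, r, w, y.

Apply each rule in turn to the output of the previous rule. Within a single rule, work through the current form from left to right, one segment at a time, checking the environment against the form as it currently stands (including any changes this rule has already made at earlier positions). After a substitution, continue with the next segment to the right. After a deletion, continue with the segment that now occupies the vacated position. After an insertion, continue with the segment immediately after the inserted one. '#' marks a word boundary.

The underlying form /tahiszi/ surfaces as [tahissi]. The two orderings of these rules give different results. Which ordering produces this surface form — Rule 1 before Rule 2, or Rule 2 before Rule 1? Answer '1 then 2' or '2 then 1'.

2 then 1

Order 1 then 2:
  1 Progressive Voicing Assimilation: [tahiszi] → [tahissi]
  2 Geminate Reduction: [tahissi] → [tahisi]
  result: [tahisi]
Order 2 then 1:
  2 Geminate Reduction: no change — [tahiszi]
  1 Progressive Voicing Assimilation: [tahiszi] → [tahissi]
  result: [tahissi]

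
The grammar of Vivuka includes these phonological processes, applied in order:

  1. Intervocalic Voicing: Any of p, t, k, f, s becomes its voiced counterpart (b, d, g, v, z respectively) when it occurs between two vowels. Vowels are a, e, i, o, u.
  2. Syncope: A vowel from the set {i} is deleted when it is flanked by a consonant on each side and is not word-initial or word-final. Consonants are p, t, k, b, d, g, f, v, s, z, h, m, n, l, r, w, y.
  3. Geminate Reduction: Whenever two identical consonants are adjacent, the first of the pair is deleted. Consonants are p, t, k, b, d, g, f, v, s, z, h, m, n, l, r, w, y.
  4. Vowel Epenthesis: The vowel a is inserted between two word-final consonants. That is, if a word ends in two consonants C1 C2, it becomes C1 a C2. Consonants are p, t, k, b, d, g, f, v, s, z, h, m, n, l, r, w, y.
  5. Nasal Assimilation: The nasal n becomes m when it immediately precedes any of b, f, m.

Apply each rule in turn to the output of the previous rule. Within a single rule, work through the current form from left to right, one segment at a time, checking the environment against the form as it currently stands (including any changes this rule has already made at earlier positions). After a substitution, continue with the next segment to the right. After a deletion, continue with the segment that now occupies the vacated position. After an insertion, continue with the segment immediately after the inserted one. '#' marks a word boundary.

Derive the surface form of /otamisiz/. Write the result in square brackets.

1 Intervocalic Voicing: [otamisiz] → [odamiziz]
2 Syncope: [odamiziz] → [odamzz]
3 Geminate Reduction: [odamzz] → [odamz]
4 Vowel Epenthesis: [odamz] → [odamaz]
5 Nasal Assimilation: no change — [odamaz]

[odamaz]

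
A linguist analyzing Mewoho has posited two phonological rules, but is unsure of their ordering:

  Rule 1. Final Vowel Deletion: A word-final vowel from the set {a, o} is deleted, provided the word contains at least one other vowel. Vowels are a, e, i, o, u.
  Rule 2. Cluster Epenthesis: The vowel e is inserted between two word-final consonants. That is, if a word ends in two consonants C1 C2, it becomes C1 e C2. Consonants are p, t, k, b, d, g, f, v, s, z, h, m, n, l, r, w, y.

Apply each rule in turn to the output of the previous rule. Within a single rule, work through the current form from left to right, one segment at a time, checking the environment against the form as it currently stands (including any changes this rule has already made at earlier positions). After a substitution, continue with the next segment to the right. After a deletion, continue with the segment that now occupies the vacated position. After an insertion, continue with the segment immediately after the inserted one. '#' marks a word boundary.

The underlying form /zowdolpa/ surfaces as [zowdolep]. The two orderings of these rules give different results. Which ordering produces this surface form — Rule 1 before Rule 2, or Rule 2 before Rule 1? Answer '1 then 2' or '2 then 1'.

Order 1 then 2:
  1 Final Vowel Deletion: [zowdolpa] → [zowdolp]
  2 Cluster Epenthesis: [zowdolp] → [zowdolep]
  result: [zowdolep]
Order 2 then 1:
  2 Cluster Epenthesis: no change — [zowdolpa]
  1 Final Vowel Deletion: [zowdolpa] → [zowdolp]
  result: [zowdolp]

1 then 2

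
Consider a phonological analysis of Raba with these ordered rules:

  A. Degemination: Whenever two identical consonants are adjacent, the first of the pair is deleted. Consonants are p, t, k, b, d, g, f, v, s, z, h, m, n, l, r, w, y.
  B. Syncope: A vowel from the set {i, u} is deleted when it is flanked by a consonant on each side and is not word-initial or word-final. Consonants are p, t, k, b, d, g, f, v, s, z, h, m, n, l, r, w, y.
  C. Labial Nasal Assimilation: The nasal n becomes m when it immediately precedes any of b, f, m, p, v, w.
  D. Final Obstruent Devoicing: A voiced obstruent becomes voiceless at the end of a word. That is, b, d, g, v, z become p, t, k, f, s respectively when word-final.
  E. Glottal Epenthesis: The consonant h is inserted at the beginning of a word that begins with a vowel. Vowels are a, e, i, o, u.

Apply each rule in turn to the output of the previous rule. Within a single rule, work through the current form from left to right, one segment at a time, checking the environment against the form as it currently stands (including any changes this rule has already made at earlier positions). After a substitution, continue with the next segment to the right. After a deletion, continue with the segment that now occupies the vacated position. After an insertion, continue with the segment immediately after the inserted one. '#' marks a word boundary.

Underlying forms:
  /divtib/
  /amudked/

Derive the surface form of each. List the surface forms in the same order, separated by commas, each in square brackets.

/divtib/:
  A Degemination: no change — [divtib]
  B Syncope: [divtib] → [dvtb]
  C Labial Nasal Assimilation: no change — [dvtb]
  D Final Obstruent Devoicing: [dvtb] → [dvtp]
  E Glottal Epenthesis: no change — [dvtp]
/amudked/:
  A Degemination: no change — [amudked]
  B Syncope: [amudked] → [amdked]
  C Labial Nasal Assimilation: no change — [amdked]
  D Final Obstruent Devoicing: [amdked] → [amdket]
  E Glottal Epenthesis: [amdket] → [hamdket]

[dvtp], [hamdket]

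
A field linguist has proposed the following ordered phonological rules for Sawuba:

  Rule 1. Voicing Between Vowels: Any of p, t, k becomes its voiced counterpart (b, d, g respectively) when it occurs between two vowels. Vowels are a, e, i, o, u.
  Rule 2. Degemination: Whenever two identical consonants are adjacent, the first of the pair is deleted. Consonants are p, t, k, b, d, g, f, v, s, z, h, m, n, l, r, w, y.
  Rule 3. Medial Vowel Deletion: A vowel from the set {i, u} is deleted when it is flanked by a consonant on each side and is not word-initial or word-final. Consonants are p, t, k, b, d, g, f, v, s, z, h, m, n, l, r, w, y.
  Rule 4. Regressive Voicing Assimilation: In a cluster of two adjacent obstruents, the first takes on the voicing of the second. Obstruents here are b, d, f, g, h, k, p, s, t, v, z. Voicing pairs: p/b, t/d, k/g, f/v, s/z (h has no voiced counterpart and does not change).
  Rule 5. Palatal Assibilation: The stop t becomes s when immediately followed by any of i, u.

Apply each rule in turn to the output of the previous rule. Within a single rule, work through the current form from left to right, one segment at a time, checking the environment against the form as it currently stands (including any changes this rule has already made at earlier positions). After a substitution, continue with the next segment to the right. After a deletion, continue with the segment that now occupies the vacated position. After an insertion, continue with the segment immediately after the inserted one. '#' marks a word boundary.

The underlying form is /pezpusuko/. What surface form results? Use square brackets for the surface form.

Rule 1 Voicing Between Vowels: [pezpusuko] → [pezpusugo]
Rule 2 Degemination: no change — [pezpusugo]
Rule 3 Medial Vowel Deletion: [pezpusugo] → [pezpsgo]
Rule 4 Regressive Voicing Assimilation: [pezpsgo] → [pespzgo]
Rule 5 Palatal Assibilation: no change — [pespzgo]

[pespzgo]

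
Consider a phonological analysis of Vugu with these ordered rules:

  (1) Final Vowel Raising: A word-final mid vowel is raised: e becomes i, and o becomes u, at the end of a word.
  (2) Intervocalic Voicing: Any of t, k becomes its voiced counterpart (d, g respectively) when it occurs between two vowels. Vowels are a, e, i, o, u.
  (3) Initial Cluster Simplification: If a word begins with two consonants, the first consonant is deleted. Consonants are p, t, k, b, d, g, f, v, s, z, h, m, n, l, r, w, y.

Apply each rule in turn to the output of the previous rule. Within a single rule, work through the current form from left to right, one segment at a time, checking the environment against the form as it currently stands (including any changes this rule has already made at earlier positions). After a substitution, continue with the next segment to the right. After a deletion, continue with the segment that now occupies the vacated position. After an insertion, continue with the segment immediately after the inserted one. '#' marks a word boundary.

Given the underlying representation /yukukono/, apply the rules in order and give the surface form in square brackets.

(1) Final Vowel Raising: [yukukono] → [yukukonu]
(2) Intervocalic Voicing: [yukukonu] → [yugugonu]
(3) Initial Cluster Simplification: no change — [yugugonu]

[yugugonu]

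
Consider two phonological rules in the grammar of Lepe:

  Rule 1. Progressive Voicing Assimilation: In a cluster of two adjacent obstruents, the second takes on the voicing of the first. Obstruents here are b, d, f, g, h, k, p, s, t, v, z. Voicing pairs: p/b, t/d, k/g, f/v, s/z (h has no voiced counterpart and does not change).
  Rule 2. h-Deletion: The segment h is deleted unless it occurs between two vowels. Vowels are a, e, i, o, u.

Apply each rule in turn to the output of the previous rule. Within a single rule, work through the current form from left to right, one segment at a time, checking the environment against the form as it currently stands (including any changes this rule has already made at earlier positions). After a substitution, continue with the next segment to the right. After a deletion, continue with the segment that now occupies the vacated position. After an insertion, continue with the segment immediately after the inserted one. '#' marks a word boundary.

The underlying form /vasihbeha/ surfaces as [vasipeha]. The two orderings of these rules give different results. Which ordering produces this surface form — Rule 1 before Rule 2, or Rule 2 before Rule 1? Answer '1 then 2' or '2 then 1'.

1 then 2

Order 1 then 2:
  1 Progressive Voicing Assimilation: [vasihbeha] → [vasihpeha]
  2 h-Deletion: [vasihpeha] → [vasipeha]
  result: [vasipeha]
Order 2 then 1:
  2 h-Deletion: [vasihbeha] → [vasibeha]
  1 Progressive Voicing Assimilation: no change — [vasibeha]
  result: [vasibeha]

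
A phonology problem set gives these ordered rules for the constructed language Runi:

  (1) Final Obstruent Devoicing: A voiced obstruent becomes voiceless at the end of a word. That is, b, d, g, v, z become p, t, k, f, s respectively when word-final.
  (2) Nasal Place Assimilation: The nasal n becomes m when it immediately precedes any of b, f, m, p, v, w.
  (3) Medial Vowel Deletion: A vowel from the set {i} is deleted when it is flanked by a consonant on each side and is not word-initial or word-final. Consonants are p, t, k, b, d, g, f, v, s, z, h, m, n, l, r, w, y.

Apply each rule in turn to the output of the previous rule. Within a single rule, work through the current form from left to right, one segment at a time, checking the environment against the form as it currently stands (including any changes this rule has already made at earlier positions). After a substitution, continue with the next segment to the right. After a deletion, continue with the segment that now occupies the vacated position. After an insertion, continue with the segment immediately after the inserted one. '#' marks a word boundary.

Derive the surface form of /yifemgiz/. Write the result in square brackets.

[yfemgs]

(1) Final Obstruent Devoicing: [yifemgiz] → [yifemgis]
(2) Nasal Place Assimilation: no change — [yifemgis]
(3) Medial Vowel Deletion: [yifemgis] → [yfemgs]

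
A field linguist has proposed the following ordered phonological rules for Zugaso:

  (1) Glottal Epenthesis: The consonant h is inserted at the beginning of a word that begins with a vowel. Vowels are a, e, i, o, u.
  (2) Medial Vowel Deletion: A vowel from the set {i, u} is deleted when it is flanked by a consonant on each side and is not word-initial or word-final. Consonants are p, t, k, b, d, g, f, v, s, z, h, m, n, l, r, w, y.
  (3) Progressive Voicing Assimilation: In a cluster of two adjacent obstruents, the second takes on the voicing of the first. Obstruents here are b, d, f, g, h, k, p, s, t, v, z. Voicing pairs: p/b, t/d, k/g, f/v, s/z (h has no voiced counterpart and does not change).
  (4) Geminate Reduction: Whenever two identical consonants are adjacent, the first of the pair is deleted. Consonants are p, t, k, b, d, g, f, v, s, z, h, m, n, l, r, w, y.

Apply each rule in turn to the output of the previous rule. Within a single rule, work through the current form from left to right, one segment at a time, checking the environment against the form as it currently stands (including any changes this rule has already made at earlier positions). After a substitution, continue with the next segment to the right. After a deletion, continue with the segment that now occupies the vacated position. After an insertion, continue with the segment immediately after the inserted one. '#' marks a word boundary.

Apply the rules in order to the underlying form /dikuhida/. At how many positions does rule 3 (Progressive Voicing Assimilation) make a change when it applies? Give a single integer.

2

(1) Glottal Epenthesis: no change — [dikuhida]
(2) Medial Vowel Deletion: [dikuhida] → [dkhda]
(3) Progressive Voicing Assimilation: [dkhda] → [dghta]
(4) Geminate Reduction: no change — [dghta]
Rule 3 changed 2 position(s).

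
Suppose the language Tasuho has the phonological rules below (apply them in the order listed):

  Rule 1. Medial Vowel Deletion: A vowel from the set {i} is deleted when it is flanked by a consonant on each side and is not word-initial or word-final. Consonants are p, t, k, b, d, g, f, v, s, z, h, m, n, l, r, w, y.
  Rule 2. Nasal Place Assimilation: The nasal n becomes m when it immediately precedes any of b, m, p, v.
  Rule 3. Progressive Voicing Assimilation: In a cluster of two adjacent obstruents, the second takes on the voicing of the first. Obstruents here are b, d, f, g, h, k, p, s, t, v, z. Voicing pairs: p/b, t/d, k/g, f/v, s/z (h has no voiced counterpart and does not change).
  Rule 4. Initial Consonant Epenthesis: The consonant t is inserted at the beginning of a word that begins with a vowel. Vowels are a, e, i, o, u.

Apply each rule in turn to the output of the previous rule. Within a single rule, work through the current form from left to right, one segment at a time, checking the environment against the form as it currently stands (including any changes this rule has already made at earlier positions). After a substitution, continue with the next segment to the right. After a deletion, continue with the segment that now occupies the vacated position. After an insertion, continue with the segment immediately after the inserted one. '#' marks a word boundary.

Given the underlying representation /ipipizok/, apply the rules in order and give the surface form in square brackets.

[tippsok]

Rule 1 Medial Vowel Deletion: [ipipizok] → [ippzok]
Rule 2 Nasal Place Assimilation: no change — [ippzok]
Rule 3 Progressive Voicing Assimilation: [ippzok] → [ippsok]
Rule 4 Initial Consonant Epenthesis: [ippsok] → [tippsok]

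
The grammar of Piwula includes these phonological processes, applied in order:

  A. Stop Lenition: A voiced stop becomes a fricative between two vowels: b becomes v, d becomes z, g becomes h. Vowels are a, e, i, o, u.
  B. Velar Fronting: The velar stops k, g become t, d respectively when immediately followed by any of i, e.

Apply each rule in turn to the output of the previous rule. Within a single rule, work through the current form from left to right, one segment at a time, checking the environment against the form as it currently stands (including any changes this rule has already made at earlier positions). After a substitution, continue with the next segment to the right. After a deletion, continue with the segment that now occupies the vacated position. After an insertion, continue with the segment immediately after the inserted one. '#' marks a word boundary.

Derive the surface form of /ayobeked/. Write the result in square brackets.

[ayoveted]

A Stop Lenition: [ayobeked] → [ayoveked]
B Velar Fronting: [ayoveked] → [ayoveted]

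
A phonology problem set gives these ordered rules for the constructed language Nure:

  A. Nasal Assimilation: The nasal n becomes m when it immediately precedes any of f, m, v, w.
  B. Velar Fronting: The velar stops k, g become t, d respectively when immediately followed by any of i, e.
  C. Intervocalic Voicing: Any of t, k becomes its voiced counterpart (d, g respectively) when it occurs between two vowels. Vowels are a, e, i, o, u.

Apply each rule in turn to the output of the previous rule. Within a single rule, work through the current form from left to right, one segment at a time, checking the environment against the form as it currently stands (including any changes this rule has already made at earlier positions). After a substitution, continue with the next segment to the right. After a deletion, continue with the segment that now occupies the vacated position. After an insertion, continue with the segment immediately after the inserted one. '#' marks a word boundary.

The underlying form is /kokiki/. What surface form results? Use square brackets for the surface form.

A Nasal Assimilation: no change — [kokiki]
B Velar Fronting: [kokiki] → [kotiti]
C Intervocalic Voicing: [kotiti] → [kodidi]

[kodidi]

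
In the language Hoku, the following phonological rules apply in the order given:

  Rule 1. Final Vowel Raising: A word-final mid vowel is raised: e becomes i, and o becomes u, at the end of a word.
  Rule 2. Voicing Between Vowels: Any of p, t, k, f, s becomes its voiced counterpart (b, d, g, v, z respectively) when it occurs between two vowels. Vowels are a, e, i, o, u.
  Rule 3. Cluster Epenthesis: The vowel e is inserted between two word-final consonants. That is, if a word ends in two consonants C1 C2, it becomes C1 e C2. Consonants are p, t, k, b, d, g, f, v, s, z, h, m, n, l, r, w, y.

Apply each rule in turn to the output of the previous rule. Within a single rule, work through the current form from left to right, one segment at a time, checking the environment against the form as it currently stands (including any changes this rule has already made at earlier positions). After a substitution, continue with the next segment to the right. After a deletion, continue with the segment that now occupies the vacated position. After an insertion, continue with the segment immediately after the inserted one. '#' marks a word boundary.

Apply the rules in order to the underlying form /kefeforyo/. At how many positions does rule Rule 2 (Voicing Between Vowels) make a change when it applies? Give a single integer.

2

Rule 1 Final Vowel Raising: [kefeforyo] → [kefeforyu]
Rule 2 Voicing Between Vowels: [kefeforyu] → [kevevoryu]
Rule 3 Cluster Epenthesis: no change — [kevevoryu]
Rule Rule 2 changed 2 position(s).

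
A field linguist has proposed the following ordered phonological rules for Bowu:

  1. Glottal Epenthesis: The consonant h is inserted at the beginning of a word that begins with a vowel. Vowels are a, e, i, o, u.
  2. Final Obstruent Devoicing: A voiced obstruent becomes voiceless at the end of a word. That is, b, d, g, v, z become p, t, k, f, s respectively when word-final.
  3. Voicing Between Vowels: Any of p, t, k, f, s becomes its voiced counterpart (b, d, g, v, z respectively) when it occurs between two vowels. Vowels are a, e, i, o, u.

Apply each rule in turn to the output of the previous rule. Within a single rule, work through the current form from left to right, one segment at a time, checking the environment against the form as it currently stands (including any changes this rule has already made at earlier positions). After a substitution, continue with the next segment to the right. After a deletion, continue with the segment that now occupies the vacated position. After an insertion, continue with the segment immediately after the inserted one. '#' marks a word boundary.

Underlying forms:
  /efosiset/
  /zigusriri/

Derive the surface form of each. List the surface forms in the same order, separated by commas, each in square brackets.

/efosiset/:
  1 Glottal Epenthesis: [efosiset] → [hefosiset]
  2 Final Obstruent Devoicing: no change — [hefosiset]
  3 Voicing Between Vowels: [hefosiset] → [hevozizet]
/zigusriri/:
  1 Glottal Epenthesis: no change — [zigusriri]
  2 Final Obstruent Devoicing: no change — [zigusriri]
  3 Voicing Between Vowels: no change — [zigusriri]

[hevozizet], [zigusriri]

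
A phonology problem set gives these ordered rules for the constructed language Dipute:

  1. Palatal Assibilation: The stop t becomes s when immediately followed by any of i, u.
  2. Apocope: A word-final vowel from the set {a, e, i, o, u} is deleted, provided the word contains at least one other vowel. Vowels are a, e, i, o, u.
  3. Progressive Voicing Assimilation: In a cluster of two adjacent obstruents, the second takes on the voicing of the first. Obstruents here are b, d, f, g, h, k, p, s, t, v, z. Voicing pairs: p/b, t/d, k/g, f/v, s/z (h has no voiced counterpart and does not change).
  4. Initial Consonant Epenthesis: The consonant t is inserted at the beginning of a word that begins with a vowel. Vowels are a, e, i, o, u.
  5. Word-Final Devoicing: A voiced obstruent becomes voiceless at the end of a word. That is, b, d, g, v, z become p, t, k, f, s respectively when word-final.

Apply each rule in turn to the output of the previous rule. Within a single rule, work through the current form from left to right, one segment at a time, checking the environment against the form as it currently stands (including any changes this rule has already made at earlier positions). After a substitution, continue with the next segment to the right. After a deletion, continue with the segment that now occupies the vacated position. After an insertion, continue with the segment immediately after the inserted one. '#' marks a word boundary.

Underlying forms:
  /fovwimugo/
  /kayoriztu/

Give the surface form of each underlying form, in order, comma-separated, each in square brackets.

/fovwimugo/:
  1 Palatal Assibilation: no change — [fovwimugo]
  2 Apocope: [fovwimugo] → [fovwimug]
  3 Progressive Voicing Assimilation: no change — [fovwimug]
  4 Initial Consonant Epenthesis: no change — [fovwimug]
  5 Word-Final Devoicing: [fovwimug] → [fovwimuk]
/kayoriztu/:
  1 Palatal Assibilation: [kayoriztu] → [kayorizsu]
  2 Apocope: [kayorizsu] → [kayorizs]
  3 Progressive Voicing Assimilation: [kayorizs] → [kayorizz]
  4 Initial Consonant Epenthesis: no change — [kayorizz]
  5 Word-Final Devoicing: [kayorizz] → [kayorizs]

[fovwimuk], [kayorizs]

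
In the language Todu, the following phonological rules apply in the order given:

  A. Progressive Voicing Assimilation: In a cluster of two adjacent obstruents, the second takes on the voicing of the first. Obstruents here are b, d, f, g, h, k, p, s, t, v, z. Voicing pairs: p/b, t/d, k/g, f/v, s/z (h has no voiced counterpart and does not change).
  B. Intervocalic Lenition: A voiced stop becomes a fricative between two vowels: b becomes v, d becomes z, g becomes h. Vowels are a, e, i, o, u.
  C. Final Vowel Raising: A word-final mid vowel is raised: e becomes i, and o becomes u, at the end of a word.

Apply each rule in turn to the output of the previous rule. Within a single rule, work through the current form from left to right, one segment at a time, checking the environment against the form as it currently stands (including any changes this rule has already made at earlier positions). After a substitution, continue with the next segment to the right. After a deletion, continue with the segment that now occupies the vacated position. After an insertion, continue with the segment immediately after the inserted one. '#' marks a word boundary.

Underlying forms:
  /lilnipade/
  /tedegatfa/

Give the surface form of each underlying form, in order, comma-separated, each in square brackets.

/lilnipade/:
  A Progressive Voicing Assimilation: no change — [lilnipade]
  B Intervocalic Lenition: [lilnipade] → [lilnipaze]
  C Final Vowel Raising: [lilnipaze] → [lilnipazi]
/tedegatfa/:
  A Progressive Voicing Assimilation: no change — [tedegatfa]
  B Intervocalic Lenition: [tedegatfa] → [tezehatfa]
  C Final Vowel Raising: no change — [tezehatfa]

[lilnipazi], [tezehatfa]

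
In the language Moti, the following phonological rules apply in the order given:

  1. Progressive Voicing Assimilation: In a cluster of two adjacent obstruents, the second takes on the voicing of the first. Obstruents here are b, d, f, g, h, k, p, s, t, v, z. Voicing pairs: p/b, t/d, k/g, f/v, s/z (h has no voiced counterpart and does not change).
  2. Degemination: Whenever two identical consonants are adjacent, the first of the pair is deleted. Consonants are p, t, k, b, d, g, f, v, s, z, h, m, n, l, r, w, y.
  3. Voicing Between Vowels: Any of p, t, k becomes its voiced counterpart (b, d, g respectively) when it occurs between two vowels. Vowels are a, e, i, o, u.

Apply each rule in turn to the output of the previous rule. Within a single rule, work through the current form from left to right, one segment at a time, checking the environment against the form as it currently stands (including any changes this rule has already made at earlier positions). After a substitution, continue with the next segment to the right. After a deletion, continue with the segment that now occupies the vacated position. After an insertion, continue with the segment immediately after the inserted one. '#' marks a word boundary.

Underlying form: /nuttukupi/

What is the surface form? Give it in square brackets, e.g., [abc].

1 Progressive Voicing Assimilation: no change — [nuttukupi]
2 Degemination: [nuttukupi] → [nutukupi]
3 Voicing Between Vowels: [nutukupi] → [nudugubi]

[nudugubi]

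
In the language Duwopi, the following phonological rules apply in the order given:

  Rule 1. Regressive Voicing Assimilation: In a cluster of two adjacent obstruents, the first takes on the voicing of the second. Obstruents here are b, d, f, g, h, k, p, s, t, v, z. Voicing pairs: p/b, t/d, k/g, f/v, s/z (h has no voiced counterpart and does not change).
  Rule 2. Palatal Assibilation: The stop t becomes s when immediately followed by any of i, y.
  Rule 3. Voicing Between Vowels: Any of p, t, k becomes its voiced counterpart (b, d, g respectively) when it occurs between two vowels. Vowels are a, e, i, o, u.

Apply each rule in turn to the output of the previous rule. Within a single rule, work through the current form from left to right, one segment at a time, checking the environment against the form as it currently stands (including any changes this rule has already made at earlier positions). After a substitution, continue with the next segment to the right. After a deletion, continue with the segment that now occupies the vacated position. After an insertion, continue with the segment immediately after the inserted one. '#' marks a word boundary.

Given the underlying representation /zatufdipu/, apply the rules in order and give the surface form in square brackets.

[zaduvdibu]

Rule 1 Regressive Voicing Assimilation: [zatufdipu] → [zatuvdipu]
Rule 2 Palatal Assibilation: no change — [zatuvdipu]
Rule 3 Voicing Between Vowels: [zatuvdipu] → [zaduvdibu]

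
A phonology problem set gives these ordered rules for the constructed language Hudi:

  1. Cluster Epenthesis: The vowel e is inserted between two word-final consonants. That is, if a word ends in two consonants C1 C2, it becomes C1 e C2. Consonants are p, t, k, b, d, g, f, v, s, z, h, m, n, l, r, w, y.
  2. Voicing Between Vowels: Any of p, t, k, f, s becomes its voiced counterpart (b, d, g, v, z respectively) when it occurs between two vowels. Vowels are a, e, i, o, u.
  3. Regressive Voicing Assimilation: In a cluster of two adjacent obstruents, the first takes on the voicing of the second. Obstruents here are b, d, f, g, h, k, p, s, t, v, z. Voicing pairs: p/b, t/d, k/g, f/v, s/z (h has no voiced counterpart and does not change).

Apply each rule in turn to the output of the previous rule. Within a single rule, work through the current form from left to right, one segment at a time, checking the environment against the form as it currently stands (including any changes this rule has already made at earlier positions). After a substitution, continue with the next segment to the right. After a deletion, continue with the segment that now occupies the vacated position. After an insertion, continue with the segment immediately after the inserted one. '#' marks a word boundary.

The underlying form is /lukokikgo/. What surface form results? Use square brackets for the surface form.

[lugogiggo]

1 Cluster Epenthesis: no change — [lukokikgo]
2 Voicing Between Vowels: [lukokikgo] → [lugogikgo]
3 Regressive Voicing Assimilation: [lugogikgo] → [lugogiggo]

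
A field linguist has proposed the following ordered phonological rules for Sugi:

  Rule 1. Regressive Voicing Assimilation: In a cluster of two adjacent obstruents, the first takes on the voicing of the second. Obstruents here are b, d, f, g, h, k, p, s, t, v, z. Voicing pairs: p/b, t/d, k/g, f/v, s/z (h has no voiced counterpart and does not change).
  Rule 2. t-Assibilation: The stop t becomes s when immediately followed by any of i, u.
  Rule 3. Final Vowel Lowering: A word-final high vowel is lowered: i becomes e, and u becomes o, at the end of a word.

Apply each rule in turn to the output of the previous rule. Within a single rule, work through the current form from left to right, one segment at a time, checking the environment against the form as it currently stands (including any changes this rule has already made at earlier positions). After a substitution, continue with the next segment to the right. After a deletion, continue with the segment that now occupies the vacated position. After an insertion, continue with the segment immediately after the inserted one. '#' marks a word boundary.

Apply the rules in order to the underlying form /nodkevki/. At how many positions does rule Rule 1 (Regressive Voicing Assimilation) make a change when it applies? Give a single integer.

Rule 1 Regressive Voicing Assimilation: [nodkevki] → [notkefki]
Rule 2 t-Assibilation: no change — [notkefki]
Rule 3 Final Vowel Lowering: [notkefki] → [notkefke]
Rule Rule 1 changed 2 position(s).

2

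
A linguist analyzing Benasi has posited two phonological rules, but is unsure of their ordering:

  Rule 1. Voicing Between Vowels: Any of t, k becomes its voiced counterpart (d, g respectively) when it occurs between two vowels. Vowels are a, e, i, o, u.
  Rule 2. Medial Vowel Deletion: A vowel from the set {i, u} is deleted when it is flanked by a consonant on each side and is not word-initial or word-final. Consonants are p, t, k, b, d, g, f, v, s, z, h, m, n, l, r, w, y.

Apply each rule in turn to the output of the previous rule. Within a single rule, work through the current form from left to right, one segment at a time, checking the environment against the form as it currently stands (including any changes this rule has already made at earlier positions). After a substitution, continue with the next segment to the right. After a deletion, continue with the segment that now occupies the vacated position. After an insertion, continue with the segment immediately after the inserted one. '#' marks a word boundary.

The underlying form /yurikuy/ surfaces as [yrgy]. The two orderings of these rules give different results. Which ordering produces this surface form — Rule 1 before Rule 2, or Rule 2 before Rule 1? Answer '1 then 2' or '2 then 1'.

1 then 2

Order 1 then 2:
  1 Voicing Between Vowels: [yurikuy] → [yuriguy]
  2 Medial Vowel Deletion: [yuriguy] → [yrgy]
  result: [yrgy]
Order 2 then 1:
  2 Medial Vowel Deletion: [yurikuy] → [yrky]
  1 Voicing Between Vowels: no change — [yrky]
  result: [yrky]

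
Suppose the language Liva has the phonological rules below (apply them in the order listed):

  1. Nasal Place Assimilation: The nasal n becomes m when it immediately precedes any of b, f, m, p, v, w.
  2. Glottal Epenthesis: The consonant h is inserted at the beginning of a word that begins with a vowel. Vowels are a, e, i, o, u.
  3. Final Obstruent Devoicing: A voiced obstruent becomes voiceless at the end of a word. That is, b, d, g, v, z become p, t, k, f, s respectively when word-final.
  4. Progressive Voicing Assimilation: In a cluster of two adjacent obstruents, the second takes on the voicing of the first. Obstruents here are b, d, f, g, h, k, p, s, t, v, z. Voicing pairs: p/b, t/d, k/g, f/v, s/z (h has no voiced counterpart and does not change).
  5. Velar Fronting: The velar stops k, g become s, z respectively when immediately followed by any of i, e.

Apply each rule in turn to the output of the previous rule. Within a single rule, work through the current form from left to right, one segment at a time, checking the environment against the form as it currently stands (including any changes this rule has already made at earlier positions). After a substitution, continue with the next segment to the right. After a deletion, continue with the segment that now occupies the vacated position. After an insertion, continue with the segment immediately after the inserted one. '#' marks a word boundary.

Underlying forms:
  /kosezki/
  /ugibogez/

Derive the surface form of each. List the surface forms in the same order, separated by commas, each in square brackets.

/kosezki/:
  1 Nasal Place Assimilation: no change — [kosezki]
  2 Glottal Epenthesis: no change — [kosezki]
  3 Final Obstruent Devoicing: no change — [kosezki]
  4 Progressive Voicing Assimilation: [kosezki] → [kosezgi]
  5 Velar Fronting: [kosezgi] → [kosezzi]
/ugibogez/:
  1 Nasal Place Assimilation: no change — [ugibogez]
  2 Glottal Epenthesis: [ugibogez] → [hugibogez]
  3 Final Obstruent Devoicing: [hugibogez] → [hugiboges]
  4 Progressive Voicing Assimilation: no change — [hugiboges]
  5 Velar Fronting: [hugiboges] → [huzibozes]

[kosezzi], [huzibozes]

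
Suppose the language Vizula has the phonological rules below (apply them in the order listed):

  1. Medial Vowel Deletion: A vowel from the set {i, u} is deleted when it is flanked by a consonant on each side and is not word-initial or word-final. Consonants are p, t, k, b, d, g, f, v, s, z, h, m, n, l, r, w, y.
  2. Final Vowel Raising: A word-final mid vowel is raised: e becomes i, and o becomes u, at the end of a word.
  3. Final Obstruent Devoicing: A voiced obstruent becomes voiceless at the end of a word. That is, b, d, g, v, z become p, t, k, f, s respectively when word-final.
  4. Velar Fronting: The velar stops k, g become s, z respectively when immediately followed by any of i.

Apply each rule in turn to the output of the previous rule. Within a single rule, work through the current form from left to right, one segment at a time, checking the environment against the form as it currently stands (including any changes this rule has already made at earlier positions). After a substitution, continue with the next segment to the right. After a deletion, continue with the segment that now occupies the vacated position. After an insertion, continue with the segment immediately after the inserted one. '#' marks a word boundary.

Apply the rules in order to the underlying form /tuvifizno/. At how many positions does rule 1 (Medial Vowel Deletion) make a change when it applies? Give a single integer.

1 Medial Vowel Deletion: [tuvifizno] → [tvfzno]
2 Final Vowel Raising: [tvfzno] → [tvfznu]
3 Final Obstruent Devoicing: no change — [tvfznu]
4 Velar Fronting: no change — [tvfznu]
Rule 1 changed 3 position(s).

3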